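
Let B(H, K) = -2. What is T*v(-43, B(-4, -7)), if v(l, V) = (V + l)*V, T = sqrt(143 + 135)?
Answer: 90*sqrt(278) ≈ 1500.6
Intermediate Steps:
T = sqrt(278) ≈ 16.673
v(l, V) = V*(V + l)
T*v(-43, B(-4, -7)) = sqrt(278)*(-2*(-2 - 43)) = sqrt(278)*(-2*(-45)) = sqrt(278)*90 = 90*sqrt(278)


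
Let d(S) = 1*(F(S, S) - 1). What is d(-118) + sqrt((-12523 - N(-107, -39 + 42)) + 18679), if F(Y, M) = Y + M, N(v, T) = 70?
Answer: -237 + sqrt(6086) ≈ -158.99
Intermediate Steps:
F(Y, M) = M + Y
d(S) = -1 + 2*S (d(S) = 1*((S + S) - 1) = 1*(2*S - 1) = 1*(-1 + 2*S) = -1 + 2*S)
d(-118) + sqrt((-12523 - N(-107, -39 + 42)) + 18679) = (-1 + 2*(-118)) + sqrt((-12523 - 1*70) + 18679) = (-1 - 236) + sqrt((-12523 - 70) + 18679) = -237 + sqrt(-12593 + 18679) = -237 + sqrt(6086)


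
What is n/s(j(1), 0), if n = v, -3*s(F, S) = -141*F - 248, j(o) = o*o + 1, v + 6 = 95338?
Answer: 142998/265 ≈ 539.62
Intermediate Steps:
v = 95332 (v = -6 + 95338 = 95332)
j(o) = 1 + o² (j(o) = o² + 1 = 1 + o²)
s(F, S) = 248/3 + 47*F (s(F, S) = -(-141*F - 248)/3 = -(-248 - 141*F)/3 = 248/3 + 47*F)
n = 95332
n/s(j(1), 0) = 95332/(248/3 + 47*(1 + 1²)) = 95332/(248/3 + 47*(1 + 1)) = 95332/(248/3 + 47*2) = 95332/(248/3 + 94) = 95332/(530/3) = 95332*(3/530) = 142998/265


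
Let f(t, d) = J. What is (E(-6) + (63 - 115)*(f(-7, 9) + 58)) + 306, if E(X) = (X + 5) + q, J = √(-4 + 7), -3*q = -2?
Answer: -8131/3 - 52*√3 ≈ -2800.4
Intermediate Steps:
q = ⅔ (q = -⅓*(-2) = ⅔ ≈ 0.66667)
J = √3 ≈ 1.7320
f(t, d) = √3
E(X) = 17/3 + X (E(X) = (X + 5) + ⅔ = (5 + X) + ⅔ = 17/3 + X)
(E(-6) + (63 - 115)*(f(-7, 9) + 58)) + 306 = ((17/3 - 6) + (63 - 115)*(√3 + 58)) + 306 = (-⅓ - 52*(58 + √3)) + 306 = (-⅓ + (-3016 - 52*√3)) + 306 = (-9049/3 - 52*√3) + 306 = -8131/3 - 52*√3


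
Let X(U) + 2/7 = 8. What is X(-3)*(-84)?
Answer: -648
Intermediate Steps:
X(U) = 54/7 (X(U) = -2/7 + 8 = 54/7)
X(-3)*(-84) = (54/7)*(-84) = -648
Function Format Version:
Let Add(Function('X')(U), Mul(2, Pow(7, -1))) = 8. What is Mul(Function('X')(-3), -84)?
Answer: -648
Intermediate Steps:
Function('X')(U) = Rational(54, 7) (Function('X')(U) = Add(Rational(-2, 7), 8) = Rational(54, 7))
Mul(Function('X')(-3), -84) = Mul(Rational(54, 7), -84) = -648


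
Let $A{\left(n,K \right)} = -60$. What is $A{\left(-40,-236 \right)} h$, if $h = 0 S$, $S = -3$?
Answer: $0$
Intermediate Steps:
$h = 0$ ($h = 0 \left(-3\right) = 0$)
$A{\left(-40,-236 \right)} h = \left(-60\right) 0 = 0$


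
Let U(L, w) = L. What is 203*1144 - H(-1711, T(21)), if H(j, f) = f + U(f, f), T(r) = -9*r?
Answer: 232610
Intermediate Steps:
H(j, f) = 2*f (H(j, f) = f + f = 2*f)
203*1144 - H(-1711, T(21)) = 203*1144 - 2*(-9*21) = 232232 - 2*(-189) = 232232 - 1*(-378) = 232232 + 378 = 232610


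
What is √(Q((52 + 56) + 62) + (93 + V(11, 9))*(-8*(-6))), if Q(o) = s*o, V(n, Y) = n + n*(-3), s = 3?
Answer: √3918 ≈ 62.594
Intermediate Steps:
V(n, Y) = -2*n (V(n, Y) = n - 3*n = -2*n)
Q(o) = 3*o
√(Q((52 + 56) + 62) + (93 + V(11, 9))*(-8*(-6))) = √(3*((52 + 56) + 62) + (93 - 2*11)*(-8*(-6))) = √(3*(108 + 62) + (93 - 22)*48) = √(3*170 + 71*48) = √(510 + 3408) = √3918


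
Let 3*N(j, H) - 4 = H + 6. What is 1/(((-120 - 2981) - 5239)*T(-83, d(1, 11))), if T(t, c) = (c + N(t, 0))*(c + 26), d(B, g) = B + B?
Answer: -1/1245440 ≈ -8.0293e-7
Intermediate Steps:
N(j, H) = 10/3 + H/3 (N(j, H) = 4/3 + (H + 6)/3 = 4/3 + (6 + H)/3 = 4/3 + (2 + H/3) = 10/3 + H/3)
d(B, g) = 2*B
T(t, c) = (26 + c)*(10/3 + c) (T(t, c) = (c + (10/3 + (⅓)*0))*(c + 26) = (c + (10/3 + 0))*(26 + c) = (c + 10/3)*(26 + c) = (10/3 + c)*(26 + c) = (26 + c)*(10/3 + c))
1/(((-120 - 2981) - 5239)*T(-83, d(1, 11))) = 1/(((-120 - 2981) - 5239)*(260/3 + (2*1)² + 88*(2*1)/3)) = 1/((-3101 - 5239)*(260/3 + 2² + (88/3)*2)) = 1/((-8340)*(260/3 + 4 + 176/3)) = -1/(8340*448/3) = -1/8340*3/448 = -1/1245440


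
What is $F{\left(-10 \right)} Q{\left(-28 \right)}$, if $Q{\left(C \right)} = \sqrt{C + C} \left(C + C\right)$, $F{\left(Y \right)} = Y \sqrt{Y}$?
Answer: $- 2240 \sqrt{35} \approx -13252.0$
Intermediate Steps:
$F{\left(Y \right)} = Y^{\frac{3}{2}}$
$Q{\left(C \right)} = 2 \sqrt{2} C^{\frac{3}{2}}$ ($Q{\left(C \right)} = \sqrt{2 C} 2 C = \sqrt{2} \sqrt{C} 2 C = 2 \sqrt{2} C^{\frac{3}{2}}$)
$F{\left(-10 \right)} Q{\left(-28 \right)} = \left(-10\right)^{\frac{3}{2}} \cdot 2 \sqrt{2} \left(-28\right)^{\frac{3}{2}} = - 10 i \sqrt{10} \cdot 2 \sqrt{2} \left(- 56 i \sqrt{7}\right) = - 10 i \sqrt{10} \left(- 112 i \sqrt{14}\right) = - 2240 \sqrt{35}$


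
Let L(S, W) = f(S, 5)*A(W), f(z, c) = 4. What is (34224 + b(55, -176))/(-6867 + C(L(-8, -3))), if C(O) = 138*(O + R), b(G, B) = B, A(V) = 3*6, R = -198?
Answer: -4864/3465 ≈ -1.4038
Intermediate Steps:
A(V) = 18
L(S, W) = 72 (L(S, W) = 4*18 = 72)
C(O) = -27324 + 138*O (C(O) = 138*(O - 198) = 138*(-198 + O) = -27324 + 138*O)
(34224 + b(55, -176))/(-6867 + C(L(-8, -3))) = (34224 - 176)/(-6867 + (-27324 + 138*72)) = 34048/(-6867 + (-27324 + 9936)) = 34048/(-6867 - 17388) = 34048/(-24255) = 34048*(-1/24255) = -4864/3465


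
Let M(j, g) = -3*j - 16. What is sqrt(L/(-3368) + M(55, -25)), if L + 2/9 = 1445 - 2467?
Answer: I*sqrt(288241439)/1263 ≈ 13.442*I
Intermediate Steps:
L = -9200/9 (L = -2/9 + (1445 - 2467) = -2/9 - 1022 = -9200/9 ≈ -1022.2)
M(j, g) = -16 - 3*j
sqrt(L/(-3368) + M(55, -25)) = sqrt(-9200/9/(-3368) + (-16 - 3*55)) = sqrt(-9200/9*(-1/3368) + (-16 - 165)) = sqrt(1150/3789 - 181) = sqrt(-684659/3789) = I*sqrt(288241439)/1263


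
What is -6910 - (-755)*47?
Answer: 28575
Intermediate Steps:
-6910 - (-755)*47 = -6910 - 1*(-35485) = -6910 + 35485 = 28575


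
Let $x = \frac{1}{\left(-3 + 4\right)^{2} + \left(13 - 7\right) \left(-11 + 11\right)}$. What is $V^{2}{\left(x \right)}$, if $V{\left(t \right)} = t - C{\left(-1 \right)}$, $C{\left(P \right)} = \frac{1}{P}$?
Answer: $4$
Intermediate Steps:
$x = 1$ ($x = \frac{1}{1^{2} + 6 \cdot 0} = \frac{1}{1 + 0} = 1^{-1} = 1$)
$V{\left(t \right)} = 1 + t$ ($V{\left(t \right)} = t - \frac{1}{-1} = t - -1 = t + 1 = 1 + t$)
$V^{2}{\left(x \right)} = \left(1 + 1\right)^{2} = 2^{2} = 4$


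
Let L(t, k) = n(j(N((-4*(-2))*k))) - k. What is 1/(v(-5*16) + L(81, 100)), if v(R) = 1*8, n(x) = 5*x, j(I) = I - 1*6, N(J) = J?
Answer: 1/3878 ≈ 0.00025787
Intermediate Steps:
j(I) = -6 + I (j(I) = I - 6 = -6 + I)
L(t, k) = -30 + 39*k (L(t, k) = 5*(-6 + (-4*(-2))*k) - k = 5*(-6 + 8*k) - k = (-30 + 40*k) - k = -30 + 39*k)
v(R) = 8
1/(v(-5*16) + L(81, 100)) = 1/(8 + (-30 + 39*100)) = 1/(8 + (-30 + 3900)) = 1/(8 + 3870) = 1/3878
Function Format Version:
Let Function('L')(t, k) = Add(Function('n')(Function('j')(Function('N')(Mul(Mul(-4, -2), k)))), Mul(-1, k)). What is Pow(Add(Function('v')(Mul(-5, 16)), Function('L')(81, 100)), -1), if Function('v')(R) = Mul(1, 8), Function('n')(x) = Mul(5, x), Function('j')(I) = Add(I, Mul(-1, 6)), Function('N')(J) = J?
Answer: Rational(1, 3878) ≈ 0.00025787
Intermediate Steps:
Function('j')(I) = Add(-6, I) (Function('j')(I) = Add(I, -6) = Add(-6, I))
Function('L')(t, k) = Add(-30, Mul(39, k)) (Function('L')(t, k) = Add(Mul(5, Add(-6, Mul(Mul(-4, -2), k))), Mul(-1, k)) = Add(Mul(5, Add(-6, Mul(8, k))), Mul(-1, k)) = Add(Add(-30, Mul(40, k)), Mul(-1, k)) = Add(-30, Mul(39, k)))
Function('v')(R) = 8
Pow(Add(Function('v')(Mul(-5, 16)), Function('L')(81, 100)), -1) = Pow(Add(8, Add(-30, Mul(39, 100))), -1) = Pow(Add(8, Add(-30, 3900)), -1) = Pow(Add(8, 3870), -1) = Pow(3878, -1) = Rational(1, 3878)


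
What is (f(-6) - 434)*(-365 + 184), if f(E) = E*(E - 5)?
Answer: 66608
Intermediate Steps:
f(E) = E*(-5 + E)
(f(-6) - 434)*(-365 + 184) = (-6*(-5 - 6) - 434)*(-365 + 184) = (-6*(-11) - 434)*(-181) = (66 - 434)*(-181) = -368*(-181) = 66608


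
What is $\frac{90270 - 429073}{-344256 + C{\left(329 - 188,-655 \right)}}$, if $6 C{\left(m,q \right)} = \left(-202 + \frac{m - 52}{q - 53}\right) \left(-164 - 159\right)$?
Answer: $\frac{1439235144}{1416176573} \approx 1.0163$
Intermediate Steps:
$C{\left(m,q \right)} = \frac{32623}{3} - \frac{323 \left(-52 + m\right)}{6 \left(-53 + q\right)}$ ($C{\left(m,q \right)} = \frac{\left(-202 + \frac{m - 52}{q - 53}\right) \left(-164 - 159\right)}{6} = \frac{\left(-202 + \frac{-52 + m}{-53 + q}\right) \left(-323\right)}{6} = \frac{65246 - \frac{323 \left(-52 + m\right)}{-53 + q}}{6} = \frac{32623}{3} - \frac{323 \left(-52 + m\right)}{6 \left(-53 + q\right)}$)
$\frac{90270 - 429073}{-344256 + C{\left(329 - 188,-655 \right)}} = \frac{90270 - 429073}{-344256 + \frac{323 \left(-10654 - \left(329 - 188\right) + 202 \left(-655\right)\right)}{6 \left(-53 - 655\right)}} = - \frac{338803}{-344256 + \frac{323 \left(-10654 - 141 - 132310\right)}{6 \left(-708\right)}} = - \frac{338803}{-344256 + \frac{323}{6} \left(- \frac{1}{708}\right) \left(-10654 - 141 - 132310\right)} = - \frac{338803}{-344256 + \frac{323}{6} \left(- \frac{1}{708}\right) \left(-143105\right)} = - \frac{338803}{-344256 + \frac{46222915}{4248}} = - \frac{338803}{- \frac{1416176573}{4248}} = \left(-338803\right) \left(- \frac{4248}{1416176573}\right) = \frac{1439235144}{1416176573}$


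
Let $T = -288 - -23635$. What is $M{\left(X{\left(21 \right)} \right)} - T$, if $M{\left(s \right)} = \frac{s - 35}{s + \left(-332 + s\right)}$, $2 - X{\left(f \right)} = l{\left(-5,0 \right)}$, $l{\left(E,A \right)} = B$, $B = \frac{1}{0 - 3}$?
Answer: $- \frac{11463328}{491} \approx -23347.0$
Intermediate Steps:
$B = - \frac{1}{3}$ ($B = \frac{1}{-3} = - \frac{1}{3} \approx -0.33333$)
$l{\left(E,A \right)} = - \frac{1}{3}$
$X{\left(f \right)} = \frac{7}{3}$ ($X{\left(f \right)} = 2 - - \frac{1}{3} = 2 + \frac{1}{3} = \frac{7}{3}$)
$T = 23347$ ($T = -288 + 23635 = 23347$)
$M{\left(s \right)} = \frac{-35 + s}{-332 + 2 s}$
$M{\left(X{\left(21 \right)} \right)} - T = \frac{-35 + \frac{7}{3}}{2 \left(-166 + \frac{7}{3}\right)} - 23347 = \frac{1}{2} \frac{1}{- \frac{491}{3}} \left(- \frac{98}{3}\right) - 23347 = \frac{1}{2} \left(- \frac{3}{491}\right) \left(- \frac{98}{3}\right) - 23347 = \frac{49}{491} - 23347 = - \frac{11463328}{491}$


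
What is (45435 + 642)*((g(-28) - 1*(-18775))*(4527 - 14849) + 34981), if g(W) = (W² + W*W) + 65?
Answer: -9704571632415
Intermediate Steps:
g(W) = 65 + 2*W² (g(W) = (W² + W²) + 65 = 2*W² + 65 = 65 + 2*W²)
(45435 + 642)*((g(-28) - 1*(-18775))*(4527 - 14849) + 34981) = (45435 + 642)*(((65 + 2*(-28)²) - 1*(-18775))*(4527 - 14849) + 34981) = 46077*(((65 + 2*784) + 18775)*(-10322) + 34981) = 46077*(((65 + 1568) + 18775)*(-10322) + 34981) = 46077*((1633 + 18775)*(-10322) + 34981) = 46077*(20408*(-10322) + 34981) = 46077*(-210651376 + 34981) = 46077*(-210616395) = -9704571632415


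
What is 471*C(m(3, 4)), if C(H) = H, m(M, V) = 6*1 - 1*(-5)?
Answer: 5181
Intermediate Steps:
m(M, V) = 11 (m(M, V) = 6 + 5 = 11)
471*C(m(3, 4)) = 471*11 = 5181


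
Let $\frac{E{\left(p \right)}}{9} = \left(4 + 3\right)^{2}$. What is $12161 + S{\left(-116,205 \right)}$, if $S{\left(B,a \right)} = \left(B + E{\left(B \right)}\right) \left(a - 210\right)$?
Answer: $10536$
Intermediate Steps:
$E{\left(p \right)} = 441$ ($E{\left(p \right)} = 9 \left(4 + 3\right)^{2} = 9 \cdot 7^{2} = 9 \cdot 49 = 441$)
$S{\left(B,a \right)} = \left(-210 + a\right) \left(441 + B\right)$ ($S{\left(B,a \right)} = \left(B + 441\right) \left(a - 210\right) = \left(441 + B\right) \left(-210 + a\right) = \left(-210 + a\right) \left(441 + B\right)$)
$12161 + S{\left(-116,205 \right)} = 12161 - 1625 = 10536$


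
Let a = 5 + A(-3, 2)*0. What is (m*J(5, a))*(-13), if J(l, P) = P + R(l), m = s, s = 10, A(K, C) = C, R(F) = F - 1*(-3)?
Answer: -1690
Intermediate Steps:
R(F) = 3 + F (R(F) = F + 3 = 3 + F)
m = 10
a = 5 (a = 5 + 2*0 = 5 + 0 = 5)
J(l, P) = 3 + P + l (J(l, P) = P + (3 + l) = 3 + P + l)
(m*J(5, a))*(-13) = (10*(3 + 5 + 5))*(-13) = (10*13)*(-13) = 130*(-13) = -1690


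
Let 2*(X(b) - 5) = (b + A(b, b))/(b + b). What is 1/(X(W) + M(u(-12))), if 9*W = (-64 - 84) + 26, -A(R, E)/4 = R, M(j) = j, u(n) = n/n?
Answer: 4/21 ≈ 0.19048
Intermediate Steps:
u(n) = 1
A(R, E) = -4*R
W = -122/9 (W = ((-64 - 84) + 26)/9 = (-148 + 26)/9 = (⅑)*(-122) = -122/9 ≈ -13.556)
X(b) = 17/4 (X(b) = 5 + ((b - 4*b)/(b + b))/2 = 5 + ((-3*b)/((2*b)))/2 = 5 + ((-3*b)*(1/(2*b)))/2 = 5 + (½)*(-3/2) = 5 - ¾ = 17/4)
1/(X(W) + M(u(-12))) = 1/(17/4 + 1) = 1/(21/4) = 4/21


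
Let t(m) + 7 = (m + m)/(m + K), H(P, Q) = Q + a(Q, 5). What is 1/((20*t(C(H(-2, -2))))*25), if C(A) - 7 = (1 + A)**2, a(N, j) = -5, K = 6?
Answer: -49/128500 ≈ -0.00038132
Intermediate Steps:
H(P, Q) = -5 + Q (H(P, Q) = Q - 5 = -5 + Q)
C(A) = 7 + (1 + A)**2
t(m) = -7 + 2*m/(6 + m) (t(m) = -7 + (m + m)/(m + 6) = -7 + (2*m)/(6 + m) = -7 + 2*m/(6 + m))
1/((20*t(C(H(-2, -2))))*25) = 1/((20*((-42 - 5*(7 + (1 + (-5 - 2))**2))/(6 + (7 + (1 + (-5 - 2))**2))))*25) = 1/((20*((-42 - 5*(7 + (1 - 7)**2))/(6 + (7 + (1 - 7)**2))))*25) = 1/((20*((-42 - 5*(7 + (-6)**2))/(6 + (7 + (-6)**2))))*25) = 1/((20*((-42 - 5*(7 + 36))/(6 + (7 + 36))))*25) = 1/((20*((-42 - 5*43)/(6 + 43)))*25) = 1/((20*((-42 - 215)/49))*25) = 1/((20*((1/49)*(-257)))*25) = 1/((20*(-257/49))*25) = 1/(-5140/49*25) = 1/(-128500/49) = -49/128500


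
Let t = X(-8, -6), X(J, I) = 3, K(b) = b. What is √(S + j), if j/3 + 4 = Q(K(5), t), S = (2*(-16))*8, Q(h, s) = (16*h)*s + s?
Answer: √461 ≈ 21.471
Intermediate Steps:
t = 3
Q(h, s) = s + 16*h*s (Q(h, s) = 16*h*s + s = s + 16*h*s)
S = -256 (S = -32*8 = -256)
j = 717 (j = -12 + 3*(3*(1 + 16*5)) = -12 + 3*(3*(1 + 80)) = -12 + 3*(3*81) = -12 + 3*243 = -12 + 729 = 717)
√(S + j) = √(-256 + 717) = √461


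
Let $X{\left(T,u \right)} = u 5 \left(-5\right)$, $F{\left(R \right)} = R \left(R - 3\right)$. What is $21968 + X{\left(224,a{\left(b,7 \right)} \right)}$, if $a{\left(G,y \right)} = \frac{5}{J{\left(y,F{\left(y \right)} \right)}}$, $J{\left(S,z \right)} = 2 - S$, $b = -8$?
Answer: $21993$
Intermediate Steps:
$F{\left(R \right)} = R \left(-3 + R\right)$
$a{\left(G,y \right)} = \frac{5}{2 - y}$
$X{\left(T,u \right)} = - 25 u$ ($X{\left(T,u \right)} = 5 u \left(-5\right) = - 25 u$)
$21968 + X{\left(224,a{\left(b,7 \right)} \right)} = 21968 - 25 \left(- \frac{5}{-2 + 7}\right) = 21968 - 25 \left(- \frac{5}{5}\right) = 21968 - 25 \left(\left(-5\right) \frac{1}{5}\right) = 21968 - -25 = 21968 + 25 = 21993$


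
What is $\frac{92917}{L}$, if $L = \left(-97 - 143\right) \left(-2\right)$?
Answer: $\frac{92917}{480} \approx 193.58$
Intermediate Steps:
$L = 480$ ($L = \left(-240\right) \left(-2\right) = 480$)
$\frac{92917}{L} = \frac{92917}{480}$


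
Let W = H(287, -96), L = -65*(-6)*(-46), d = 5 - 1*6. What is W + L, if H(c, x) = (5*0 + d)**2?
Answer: -17939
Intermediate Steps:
d = -1 (d = 5 - 6 = -1)
L = -17940 (L = 390*(-46) = -17940)
H(c, x) = 1 (H(c, x) = (5*0 - 1)**2 = (0 - 1)**2 = (-1)**2 = 1)
W = 1
W + L = 1 - 17940 = -17939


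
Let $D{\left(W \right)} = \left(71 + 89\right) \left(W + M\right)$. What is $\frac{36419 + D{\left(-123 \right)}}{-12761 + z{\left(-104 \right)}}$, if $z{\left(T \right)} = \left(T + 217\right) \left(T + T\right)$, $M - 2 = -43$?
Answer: $- \frac{10179}{36265} \approx -0.28068$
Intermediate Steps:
$M = -41$ ($M = 2 - 43 = -41$)
$z{\left(T \right)} = 2 T \left(217 + T\right)$ ($z{\left(T \right)} = \left(217 + T\right) 2 T = 2 T \left(217 + T\right)$)
$D{\left(W \right)} = -6560 + 160 W$ ($D{\left(W \right)} = \left(71 + 89\right) \left(W - 41\right) = 160 \left(-41 + W\right) = -6560 + 160 W$)
$\frac{36419 + D{\left(-123 \right)}}{-12761 + z{\left(-104 \right)}} = \frac{36419 + \left(-6560 + 160 \left(-123\right)\right)}{-12761 + 2 \left(-104\right) \left(217 - 104\right)} = \frac{36419 - 26240}{-12761 + 2 \left(-104\right) 113} = \frac{36419 - 26240}{-12761 - 23504} = \frac{10179}{-36265} = 10179 \left(- \frac{1}{36265}\right) = - \frac{10179}{36265}$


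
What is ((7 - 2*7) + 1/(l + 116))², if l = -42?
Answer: 267289/5476 ≈ 48.811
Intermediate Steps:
((7 - 2*7) + 1/(l + 116))² = ((7 - 2*7) + 1/(-42 + 116))² = ((7 - 14) + 1/74)² = (-7 + 1/74)² = (-517/74)² = 267289/5476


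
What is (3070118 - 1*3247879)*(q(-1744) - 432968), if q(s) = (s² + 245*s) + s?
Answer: -387437920984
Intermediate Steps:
q(s) = s² + 246*s
(3070118 - 1*3247879)*(q(-1744) - 432968) = (3070118 - 1*3247879)*(-1744*(246 - 1744) - 432968) = (3070118 - 3247879)*(-1744*(-1498) - 432968) = -177761*(2612512 - 432968) = -177761*2179544 = -387437920984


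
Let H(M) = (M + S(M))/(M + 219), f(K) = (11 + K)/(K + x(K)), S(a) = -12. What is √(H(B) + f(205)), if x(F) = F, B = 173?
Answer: √30889810/5740 ≈ 0.96827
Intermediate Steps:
f(K) = (11 + K)/(2*K) (f(K) = (11 + K)/(K + K) = (11 + K)/((2*K)) = (11 + K)*(1/(2*K)) = (11 + K)/(2*K))
H(M) = (-12 + M)/(219 + M) (H(M) = (M - 12)/(M + 219) = (-12 + M)/(219 + M))
√(H(B) + f(205)) = √((-12 + 173)/(219 + 173) + (½)*(11 + 205)/205) = √(161/392 + (½)*(1/205)*216) = √((1/392)*161 + 108/205) = √(23/56 + 108/205) = √(10763/11480) = √30889810/5740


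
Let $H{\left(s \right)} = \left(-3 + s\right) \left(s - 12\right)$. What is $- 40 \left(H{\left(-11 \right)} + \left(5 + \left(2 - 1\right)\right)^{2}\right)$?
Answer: $-14320$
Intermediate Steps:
$H{\left(s \right)} = \left(-12 + s\right) \left(-3 + s\right)$ ($H{\left(s \right)} = \left(-3 + s\right) \left(-12 + s\right) = \left(-12 + s\right) \left(-3 + s\right)$)
$- 40 \left(H{\left(-11 \right)} + \left(5 + \left(2 - 1\right)\right)^{2}\right) = - 40 \left(\left(36 + \left(-11\right)^{2} - -165\right) + \left(5 + \left(2 - 1\right)\right)^{2}\right) = - 40 \left(\left(36 + 121 + 165\right) + \left(5 + 1\right)^{2}\right) = - 40 \left(322 + 6^{2}\right) = - 40 \left(322 + 36\right) = \left(-40\right) 358 = -14320$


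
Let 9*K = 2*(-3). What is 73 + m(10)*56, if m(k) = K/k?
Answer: 1039/15 ≈ 69.267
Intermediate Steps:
K = -⅔ (K = (2*(-3))/9 = (⅑)*(-6) = -⅔ ≈ -0.66667)
m(k) = -2/(3*k)
73 + m(10)*56 = 73 - ⅔/10*56 = 73 - ⅔*⅒*56 = 73 - 1/15*56 = 73 - 56/15 = 1039/15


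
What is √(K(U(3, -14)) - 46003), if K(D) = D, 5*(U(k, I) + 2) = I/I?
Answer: 2*I*√287530/5 ≈ 214.49*I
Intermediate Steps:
U(k, I) = -9/5 (U(k, I) = -2 + (I/I)/5 = -2 + (⅕)*1 = -2 + ⅕ = -9/5)
√(K(U(3, -14)) - 46003) = √(-9/5 - 46003) = √(-230024/5) = 2*I*√287530/5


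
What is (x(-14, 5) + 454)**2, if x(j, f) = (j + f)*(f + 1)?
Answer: 160000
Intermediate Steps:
x(j, f) = (1 + f)*(f + j) (x(j, f) = (f + j)*(1 + f) = (1 + f)*(f + j))
(x(-14, 5) + 454)**2 = ((5 - 14 + 5**2 + 5*(-14)) + 454)**2 = ((5 - 14 + 25 - 70) + 454)**2 = (-54 + 454)**2 = 400**2 = 160000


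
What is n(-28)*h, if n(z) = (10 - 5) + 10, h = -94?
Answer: -1410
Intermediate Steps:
n(z) = 15 (n(z) = 5 + 10 = 15)
n(-28)*h = 15*(-94) = -1410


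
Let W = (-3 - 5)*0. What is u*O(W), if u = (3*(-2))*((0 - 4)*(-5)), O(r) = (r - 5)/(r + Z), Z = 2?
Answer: 300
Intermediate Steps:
W = 0 (W = -8*0 = 0)
O(r) = (-5 + r)/(2 + r) (O(r) = (r - 5)/(r + 2) = (-5 + r)/(2 + r))
u = -120 (u = -(-24)*(-5) = -6*20 = -120)
u*O(W) = -120*(-5 + 0)/(2 + 0) = -120*(-5)/2 = -60*(-5) = -120*(-5/2) = 300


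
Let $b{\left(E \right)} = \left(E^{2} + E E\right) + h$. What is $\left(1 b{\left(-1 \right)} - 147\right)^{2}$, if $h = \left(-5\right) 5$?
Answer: $28900$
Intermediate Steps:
$h = -25$
$b{\left(E \right)} = -25 + 2 E^{2}$ ($b{\left(E \right)} = \left(E^{2} + E E\right) - 25 = \left(E^{2} + E^{2}\right) - 25 = 2 E^{2} - 25 = -25 + 2 E^{2}$)
$\left(1 b{\left(-1 \right)} - 147\right)^{2} = \left(1 \left(-25 + 2 \left(-1\right)^{2}\right) - 147\right)^{2} = \left(1 \left(-25 + 2 \cdot 1\right) - 147\right)^{2} = \left(1 \left(-25 + 2\right) - 147\right)^{2} = \left(1 \left(-23\right) - 147\right)^{2} = \left(-23 - 147\right)^{2} = \left(-170\right)^{2} = 28900$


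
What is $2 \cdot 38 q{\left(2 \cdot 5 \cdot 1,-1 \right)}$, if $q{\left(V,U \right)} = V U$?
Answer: $-760$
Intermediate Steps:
$q{\left(V,U \right)} = U V$
$2 \cdot 38 q{\left(2 \cdot 5 \cdot 1,-1 \right)} = 2 \cdot 38 \left(- 2 \cdot 5 \cdot 1\right) = 76 \left(- 10 \cdot 1\right) = 76 \left(\left(-1\right) 10\right) = 76 \left(-10\right) = -760$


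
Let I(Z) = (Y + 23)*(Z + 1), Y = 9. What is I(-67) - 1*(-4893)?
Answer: 2781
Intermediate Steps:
I(Z) = 32 + 32*Z (I(Z) = (9 + 23)*(Z + 1) = 32*(1 + Z) = 32 + 32*Z)
I(-67) - 1*(-4893) = (32 + 32*(-67)) - 1*(-4893) = (32 - 2144) + 4893 = -2112 + 4893 = 2781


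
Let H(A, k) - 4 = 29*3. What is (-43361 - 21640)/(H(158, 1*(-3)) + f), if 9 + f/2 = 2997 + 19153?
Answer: -21667/14791 ≈ -1.4649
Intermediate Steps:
f = 44282 (f = -18 + 2*(2997 + 19153) = -18 + 2*22150 = -18 + 44300 = 44282)
H(A, k) = 91 (H(A, k) = 4 + 29*3 = 4 + 87 = 91)
(-43361 - 21640)/(H(158, 1*(-3)) + f) = (-43361 - 21640)/(91 + 44282) = -65001/44373 = -65001*1/44373 = -21667/14791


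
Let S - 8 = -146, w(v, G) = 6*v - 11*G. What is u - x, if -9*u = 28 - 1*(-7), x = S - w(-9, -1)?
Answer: 820/9 ≈ 91.111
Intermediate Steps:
w(v, G) = -11*G + 6*v
S = -138 (S = 8 - 146 = -138)
x = -95 (x = -138 - (-11*(-1) + 6*(-9)) = -138 - (11 - 54) = -138 - 1*(-43) = -138 + 43 = -95)
u = -35/9 (u = -(28 - 1*(-7))/9 = -(28 + 7)/9 = -⅑*35 = -35/9 ≈ -3.8889)
u - x = -35/9 - 1*(-95) = -35/9 + 95 = 820/9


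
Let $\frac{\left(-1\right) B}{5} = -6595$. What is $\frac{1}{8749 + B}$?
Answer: $\frac{1}{41724} \approx 2.3967 \cdot 10^{-5}$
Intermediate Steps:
$B = 32975$ ($B = \left(-5\right) \left(-6595\right) = 32975$)
$\frac{1}{8749 + B} = \frac{1}{8749 + 32975} = \frac{1}{41724}$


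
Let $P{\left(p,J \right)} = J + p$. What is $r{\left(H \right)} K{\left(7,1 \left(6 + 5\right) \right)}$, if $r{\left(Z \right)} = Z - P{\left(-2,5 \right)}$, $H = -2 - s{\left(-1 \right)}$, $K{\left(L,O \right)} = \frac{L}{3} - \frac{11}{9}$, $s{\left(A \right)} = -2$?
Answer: $- \frac{10}{3} \approx -3.3333$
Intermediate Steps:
$K{\left(L,O \right)} = - \frac{11}{9} + \frac{L}{3}$ ($K{\left(L,O \right)} = L \frac{1}{3} - \frac{11}{9} = \frac{L}{3} - \frac{11}{9} = - \frac{11}{9} + \frac{L}{3}$)
$H = 0$ ($H = -2 - -2 = -2 + 2 = 0$)
$r{\left(Z \right)} = -3 + Z$ ($r{\left(Z \right)} = Z - \left(5 - 2\right) = Z - 3 = -3 + Z$)
$r{\left(H \right)} K{\left(7,1 \left(6 + 5\right) \right)} = \left(-3 + 0\right) \left(- \frac{11}{9} + \frac{1}{3} \cdot 7\right) = - 3 \left(- \frac{11}{9} + \frac{7}{3}\right) = \left(-3\right) \frac{10}{9} = - \frac{10}{3}$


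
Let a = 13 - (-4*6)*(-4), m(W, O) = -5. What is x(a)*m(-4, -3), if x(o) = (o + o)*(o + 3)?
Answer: -66400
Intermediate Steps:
a = -83 (a = 13 - (-24)*(-4) = 13 - 1*96 = 13 - 96 = -83)
x(o) = 2*o*(3 + o) (x(o) = (2*o)*(3 + o) = 2*o*(3 + o))
x(a)*m(-4, -3) = (2*(-83)*(3 - 83))*(-5) = (2*(-83)*(-80))*(-5) = 13280*(-5) = -66400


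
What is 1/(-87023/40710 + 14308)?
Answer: 40710/582391657 ≈ 6.9901e-5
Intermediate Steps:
1/(-87023/40710 + 14308) = 1/(582391657/40710) = 40710/582391657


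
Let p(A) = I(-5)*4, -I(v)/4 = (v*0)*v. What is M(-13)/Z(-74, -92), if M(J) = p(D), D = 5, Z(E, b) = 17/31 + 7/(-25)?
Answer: 0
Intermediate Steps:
Z(E, b) = 208/775 (Z(E, b) = 17*(1/31) + 7*(-1/25) = 17/31 - 7/25 = 208/775)
I(v) = 0 (I(v) = -4*v*0*v = -0*v = -4*0 = 0)
p(A) = 0 (p(A) = 0*4 = 0)
M(J) = 0
M(-13)/Z(-74, -92) = 0/(208/775) = 0*(775/208) = 0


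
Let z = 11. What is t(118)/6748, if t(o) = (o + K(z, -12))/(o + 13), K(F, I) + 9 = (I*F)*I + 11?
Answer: 426/220997 ≈ 0.0019276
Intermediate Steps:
K(F, I) = 2 + F*I² (K(F, I) = -9 + ((I*F)*I + 11) = -9 + ((F*I)*I + 11) = -9 + (F*I² + 11) = -9 + (11 + F*I²) = 2 + F*I²)
t(o) = (1586 + o)/(13 + o) (t(o) = (o + (2 + 11*(-12)²))/(o + 13) = (o + (2 + 11*144))/(13 + o) = (o + (2 + 1584))/(13 + o) = (o + 1586)/(13 + o) = (1586 + o)/(13 + o))
t(118)/6748 = ((1586 + 118)/(13 + 118))/6748 = (1704/131)*(1/6748) = 426/220997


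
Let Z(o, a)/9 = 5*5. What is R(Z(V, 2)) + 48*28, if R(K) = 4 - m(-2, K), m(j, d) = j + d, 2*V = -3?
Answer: 1125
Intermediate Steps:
V = -3/2 (V = (½)*(-3) = -3/2 ≈ -1.5000)
Z(o, a) = 225 (Z(o, a) = 9*(5*5) = 9*25 = 225)
m(j, d) = d + j
R(K) = 6 - K (R(K) = 4 - (K - 2) = 4 - (-2 + K) = 4 + (2 - K) = 6 - K)
R(Z(V, 2)) + 48*28 = (6 - 1*225) + 48*28 = (6 - 225) + 1344 = -219 + 1344 = 1125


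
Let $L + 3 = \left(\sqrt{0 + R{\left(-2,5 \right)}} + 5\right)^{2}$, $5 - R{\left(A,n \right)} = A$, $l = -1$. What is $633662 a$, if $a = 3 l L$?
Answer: $-55128594 - 19009860 \sqrt{7} \approx -1.0542 \cdot 10^{8}$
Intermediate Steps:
$R{\left(A,n \right)} = 5 - A$
$L = -3 + \left(5 + \sqrt{7}\right)^{2}$ ($L = -3 + \left(\sqrt{0 + \left(5 - -2\right)} + 5\right)^{2} = -3 + \left(\sqrt{0 + \left(5 + 2\right)} + 5\right)^{2} = -3 + \left(\sqrt{0 + 7} + 5\right)^{2} = -3 + \left(\sqrt{7} + 5\right)^{2} = -3 + \left(5 + \sqrt{7}\right)^{2} \approx 55.458$)
$a = -87 - 30 \sqrt{7}$ ($a = 3 \left(-1\right) \left(29 + 10 \sqrt{7}\right) = - 3 \left(29 + 10 \sqrt{7}\right) = -87 - 30 \sqrt{7} \approx -166.37$)
$633662 a = 633662 \left(-87 - 30 \sqrt{7}\right) = -55128594 - 19009860 \sqrt{7}$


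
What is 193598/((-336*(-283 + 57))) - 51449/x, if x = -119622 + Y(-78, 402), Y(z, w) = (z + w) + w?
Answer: 46744547/15674456 ≈ 2.9822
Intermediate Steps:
Y(z, w) = z + 2*w (Y(z, w) = (w + z) + w = z + 2*w)
x = -118896 (x = -119622 + (-78 + 2*402) = -119622 + (-78 + 804) = -119622 + 726 = -118896)
193598/((-336*(-283 + 57))) - 51449/x = 193598/((-336*(-283 + 57))) - 51449/(-118896) = 193598/((-336*(-226))) - 51449*(-1/118896) = 193598/75936 + 51449/118896 = 193598*(1/75936) + 51449/118896 = 96799/37968 + 51449/118896 = 46744547/15674456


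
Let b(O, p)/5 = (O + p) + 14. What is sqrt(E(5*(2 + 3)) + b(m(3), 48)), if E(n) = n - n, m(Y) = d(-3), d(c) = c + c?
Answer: 2*sqrt(70) ≈ 16.733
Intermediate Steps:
d(c) = 2*c
m(Y) = -6 (m(Y) = 2*(-3) = -6)
b(O, p) = 70 + 5*O + 5*p (b(O, p) = 5*((O + p) + 14) = 5*(14 + O + p) = 70 + 5*O + 5*p)
E(n) = 0
sqrt(E(5*(2 + 3)) + b(m(3), 48)) = sqrt(0 + (70 + 5*(-6) + 5*48)) = sqrt(0 + (70 - 30 + 240)) = sqrt(0 + 280) = sqrt(280) = 2*sqrt(70)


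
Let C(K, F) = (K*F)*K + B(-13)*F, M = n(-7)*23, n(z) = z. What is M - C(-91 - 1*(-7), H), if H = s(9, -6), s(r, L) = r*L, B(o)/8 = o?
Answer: 375247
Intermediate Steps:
B(o) = 8*o
M = -161 (M = -7*23 = -161)
s(r, L) = L*r
H = -54 (H = -6*9 = -54)
C(K, F) = -104*F + F*K**2 (C(K, F) = (K*F)*K + (8*(-13))*F = (F*K)*K - 104*F = F*K**2 - 104*F = -104*F + F*K**2)
M - C(-91 - 1*(-7), H) = -161 - (-54)*(-104 + (-91 - 1*(-7))**2) = -161 - (-54)*(-104 + (-91 + 7)**2) = -161 - (-54)*(-104 + (-84)**2) = -161 - (-54)*(-104 + 7056) = -161 - (-54)*6952 = -161 - 1*(-375408) = -161 + 375408 = 375247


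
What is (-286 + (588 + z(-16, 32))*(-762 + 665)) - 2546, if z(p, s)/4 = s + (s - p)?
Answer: -90908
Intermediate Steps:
z(p, s) = -4*p + 8*s (z(p, s) = 4*(s + (s - p)) = 4*(-p + 2*s) = -4*p + 8*s)
(-286 + (588 + z(-16, 32))*(-762 + 665)) - 2546 = (-286 + (588 + (-4*(-16) + 8*32))*(-762 + 665)) - 2546 = (-286 + (588 + (64 + 256))*(-97)) - 2546 = (-286 + (588 + 320)*(-97)) - 2546 = (-286 + 908*(-97)) - 2546 = (-286 - 88076) - 2546 = -88362 - 2546 = -90908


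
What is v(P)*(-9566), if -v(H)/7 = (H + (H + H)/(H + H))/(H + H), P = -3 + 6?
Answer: 133924/3 ≈ 44641.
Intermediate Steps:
P = 3
v(H) = -7*(1 + H)/(2*H) (v(H) = -7*(H + (H + H)/(H + H))/(H + H) = -7*(H + (2*H)/((2*H)))/(2*H) = -7*(H + (2*H)*(1/(2*H)))*1/(2*H) = -7*(H + 1)*1/(2*H) = -7*(1 + H)*1/(2*H) = -7*(1 + H)/(2*H))
v(P)*(-9566) = ((7/2)*(-1 - 1*3)/3)*(-9566) = ((7/2)*(1/3)*(-1 - 3))*(-9566) = ((7/2)*(1/3)*(-4))*(-9566) = -14/3*(-9566) = 133924/3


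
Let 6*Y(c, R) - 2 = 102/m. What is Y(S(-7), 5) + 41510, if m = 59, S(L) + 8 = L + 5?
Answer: 7347380/177 ≈ 41511.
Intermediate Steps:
S(L) = -3 + L (S(L) = -8 + (L + 5) = -8 + (5 + L) = -3 + L)
Y(c, R) = 110/177 (Y(c, R) = 1/3 + (102/59)/6 = 1/3 + (102*(1/59))/6 = 1/3 + (1/6)*(102/59) = 1/3 + 17/59 = 110/177)
Y(S(-7), 5) + 41510 = 110/177 + 41510 = 7347380/177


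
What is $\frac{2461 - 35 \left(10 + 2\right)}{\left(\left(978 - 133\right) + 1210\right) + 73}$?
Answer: $\frac{2041}{2128} \approx 0.95912$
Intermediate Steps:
$\frac{2461 - 35 \left(10 + 2\right)}{\left(\left(978 - 133\right) + 1210\right) + 73} = \frac{2461 - 420}{\left(\left(978 - 133\right) + 1210\right) + 73} = \frac{2461 - 420}{\left(845 + 1210\right) + 73} = \frac{2041}{2055 + 73} = \frac{2041}{2128}$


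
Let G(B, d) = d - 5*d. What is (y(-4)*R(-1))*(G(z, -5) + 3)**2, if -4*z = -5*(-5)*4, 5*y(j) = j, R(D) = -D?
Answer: -2116/5 ≈ -423.20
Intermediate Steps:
y(j) = j/5
z = -25 (z = -(-5*(-5))*4/4 = -25*4/4 = -1/4*100 = -25)
G(B, d) = -4*d
(y(-4)*R(-1))*(G(z, -5) + 3)**2 = (((1/5)*(-4))*(-1*(-1)))*(-4*(-5) + 3)**2 = (-4/5*1)*(20 + 3)**2 = -4/5*23**2 = -4/5*529 = -2116/5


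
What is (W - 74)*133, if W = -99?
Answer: -23009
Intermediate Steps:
(W - 74)*133 = (-99 - 74)*133 = -173*133 = -23009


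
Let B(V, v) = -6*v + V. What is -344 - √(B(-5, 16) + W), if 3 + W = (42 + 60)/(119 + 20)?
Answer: -344 - I*√1995206/139 ≈ -344.0 - 10.162*I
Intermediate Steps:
B(V, v) = V - 6*v
W = -315/139 (W = -3 + (42 + 60)/(119 + 20) = -3 + 102/139 = -315/139 ≈ -2.2662)
-344 - √(B(-5, 16) + W) = -344 - √((-5 - 6*16) - 315/139) = -344 - √((-5 - 96) - 315/139) = -344 - √(-101 - 315/139) = -344 - √(-14354/139) = -344 - I*√1995206/139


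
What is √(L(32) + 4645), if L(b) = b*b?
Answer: √5669 ≈ 75.293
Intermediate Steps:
L(b) = b²
√(L(32) + 4645) = √(32² + 4645) = √(1024 + 4645) = √5669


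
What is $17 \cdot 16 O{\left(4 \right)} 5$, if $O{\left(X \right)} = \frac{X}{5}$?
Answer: $1088$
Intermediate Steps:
$O{\left(X \right)} = \frac{X}{5}$ ($O{\left(X \right)} = X \frac{1}{5} = \frac{X}{5}$)
$17 \cdot 16 O{\left(4 \right)} 5 = 17 \cdot 16 \cdot \frac{1}{5} \cdot 4 \cdot 5 = 272 \cdot \frac{4}{5} \cdot 5 = 272 \cdot 4 = 1088$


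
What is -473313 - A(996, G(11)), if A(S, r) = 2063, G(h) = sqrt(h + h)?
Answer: -475376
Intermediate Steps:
G(h) = sqrt(2)*sqrt(h) (G(h) = sqrt(2*h) = sqrt(2)*sqrt(h))
-473313 - A(996, G(11)) = -473313 - 1*2063 = -473313 - 2063 = -475376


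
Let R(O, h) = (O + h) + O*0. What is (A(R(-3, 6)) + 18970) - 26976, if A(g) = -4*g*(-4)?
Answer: -7958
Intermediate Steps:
R(O, h) = O + h (R(O, h) = (O + h) + 0 = O + h)
A(g) = 16*g
(A(R(-3, 6)) + 18970) - 26976 = (16*(-3 + 6) + 18970) - 26976 = (16*3 + 18970) - 26976 = (48 + 18970) - 26976 = 19018 - 26976 = -7958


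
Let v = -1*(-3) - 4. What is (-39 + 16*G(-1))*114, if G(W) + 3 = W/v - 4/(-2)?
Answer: -4446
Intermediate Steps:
v = -1 (v = 3 - 4 = -1)
G(W) = -1 - W (G(W) = -3 + (W/(-1) - 4/(-2)) = -3 + (W*(-1) - 4*(-½)) = -3 + (-W + 2) = -3 + (2 - W) = -1 - W)
(-39 + 16*G(-1))*114 = (-39 + 16*(-1 - 1*(-1)))*114 = (-39 + 16*(-1 + 1))*114 = (-39 + 16*0)*114 = (-39 + 0)*114 = -39*114 = -4446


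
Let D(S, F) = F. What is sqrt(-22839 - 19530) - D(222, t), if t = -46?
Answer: 46 + I*sqrt(42369) ≈ 46.0 + 205.84*I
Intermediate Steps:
sqrt(-22839 - 19530) - D(222, t) = sqrt(-22839 - 19530) - 1*(-46) = sqrt(-42369) + 46 = I*sqrt(42369) + 46 = 46 + I*sqrt(42369)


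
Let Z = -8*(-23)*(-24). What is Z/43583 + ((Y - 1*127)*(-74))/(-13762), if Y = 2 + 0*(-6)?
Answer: -231957871/299894623 ≈ -0.77346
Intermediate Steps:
Z = -4416 (Z = 184*(-24) = -4416)
Y = 2 (Y = 2 + 0 = 2)
Z/43583 + ((Y - 1*127)*(-74))/(-13762) = -4416/43583 + ((2 - 1*127)*(-74))/(-13762) = -4416*1/43583 + ((2 - 127)*(-74))*(-1/13762) = -4416/43583 - 125*(-74)*(-1/13762) = -4416/43583 + 9250*(-1/13762) = -4416/43583 - 4625/6881 = -231957871/299894623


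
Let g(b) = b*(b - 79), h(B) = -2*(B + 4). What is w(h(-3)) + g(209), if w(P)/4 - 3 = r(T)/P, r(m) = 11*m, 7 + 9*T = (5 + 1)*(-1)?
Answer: 244924/9 ≈ 27214.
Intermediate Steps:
T = -13/9 (T = -7/9 + ((5 + 1)*(-1))/9 = -7/9 + (6*(-1))/9 = -7/9 + (1/9)*(-6) = -7/9 - 2/3 = -13/9 ≈ -1.4444)
h(B) = -8 - 2*B (h(B) = -2*(4 + B) = -8 - 2*B)
g(b) = b*(-79 + b)
w(P) = 12 - 572/(9*P) (w(P) = 12 + 4*((11*(-13/9))/P) = 12 + 4*(-143/(9*P)) = 12 - 572/(9*P))
w(h(-3)) + g(209) = (12 - 572/(9*(-8 - 2*(-3)))) + 209*(-79 + 209) = (12 - 572/(9*(-8 + 6))) + 209*130 = (12 - 572/9/(-2)) + 27170 = (12 - 572/9*(-1/2)) + 27170 = (12 + 286/9) + 27170 = 394/9 + 27170 = 244924/9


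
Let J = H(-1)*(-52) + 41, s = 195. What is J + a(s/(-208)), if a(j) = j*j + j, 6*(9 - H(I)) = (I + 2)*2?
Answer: -314669/768 ≈ -409.73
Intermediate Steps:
H(I) = 25/3 - I/3 (H(I) = 9 - (I + 2)*2/6 = 9 - (2 + I)*2/6 = 9 - (4 + 2*I)/6 = 9 + (-⅔ - I/3) = 25/3 - I/3)
a(j) = j + j² (a(j) = j² + j = j + j²)
J = -1229/3 (J = (25/3 - ⅓*(-1))*(-52) + 41 = (25/3 + ⅓)*(-52) + 41 = (26/3)*(-52) + 41 = -1352/3 + 41 = -1229/3 ≈ -409.67)
J + a(s/(-208)) = -1229/3 + (195/(-208))*(1 + 195/(-208)) = -1229/3 + (195*(-1/208))*(1 + 195*(-1/208)) = -1229/3 - 15*(1 - 15/16)/16 = -1229/3 - 15/16*1/16 = -1229/3 - 15/256 = -314669/768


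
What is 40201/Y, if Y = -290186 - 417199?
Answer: -5743/101055 ≈ -0.056830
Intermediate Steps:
Y = -707385
40201/Y = 40201/(-707385) = 40201*(-1/707385) = -5743/101055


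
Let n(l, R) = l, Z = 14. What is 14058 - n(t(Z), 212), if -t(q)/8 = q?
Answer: 14170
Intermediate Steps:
t(q) = -8*q
14058 - n(t(Z), 212) = 14058 - (-8)*14 = 14058 - 1*(-112) = 14058 + 112 = 14170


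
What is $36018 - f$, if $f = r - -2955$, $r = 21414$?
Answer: $11649$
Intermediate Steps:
$f = 24369$ ($f = 21414 - -2955 = 21414 + 2955 = 24369$)
$36018 - f = 36018 - 24369 = 11649$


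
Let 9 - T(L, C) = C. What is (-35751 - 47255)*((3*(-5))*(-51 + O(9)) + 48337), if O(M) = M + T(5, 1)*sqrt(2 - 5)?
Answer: -4064554802 + 9960720*I*sqrt(3) ≈ -4.0646e+9 + 1.7252e+7*I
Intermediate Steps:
T(L, C) = 9 - C
O(M) = M + 8*I*sqrt(3) (O(M) = M + (9 - 1*1)*sqrt(2 - 5) = M + (9 - 1)*sqrt(-3) = M + 8*(I*sqrt(3)) = M + 8*I*sqrt(3))
(-35751 - 47255)*((3*(-5))*(-51 + O(9)) + 48337) = (-35751 - 47255)*((3*(-5))*(-51 + (9 + 8*I*sqrt(3))) + 48337) = -83006*(-15*(-42 + 8*I*sqrt(3)) + 48337) = -83006*((630 - 120*I*sqrt(3)) + 48337) = -83006*(48967 - 120*I*sqrt(3)) = -4064554802 + 9960720*I*sqrt(3)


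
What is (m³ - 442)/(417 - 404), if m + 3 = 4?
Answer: -441/13 ≈ -33.923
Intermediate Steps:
m = 1 (m = -3 + 4 = 1)
(m³ - 442)/(417 - 404) = (1³ - 442)/(417 - 404) = (1 - 442)/13 = -441*1/13 = -441/13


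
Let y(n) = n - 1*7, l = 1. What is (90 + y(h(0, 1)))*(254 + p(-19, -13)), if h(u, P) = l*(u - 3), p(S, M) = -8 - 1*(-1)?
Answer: 19760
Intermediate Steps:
p(S, M) = -7 (p(S, M) = -8 + 1 = -7)
h(u, P) = -3 + u (h(u, P) = 1*(u - 3) = 1*(-3 + u) = -3 + u)
y(n) = -7 + n (y(n) = n - 7 = -7 + n)
(90 + y(h(0, 1)))*(254 + p(-19, -13)) = (90 + (-7 + (-3 + 0)))*(254 - 7) = (90 + (-7 - 3))*247 = (90 - 10)*247 = 80*247 = 19760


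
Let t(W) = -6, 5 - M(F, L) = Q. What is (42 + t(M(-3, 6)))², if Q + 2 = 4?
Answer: 1296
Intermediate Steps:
Q = 2 (Q = -2 + 4 = 2)
M(F, L) = 3 (M(F, L) = 5 - 1*2 = 5 - 2 = 3)
(42 + t(M(-3, 6)))² = (42 - 6)² = 36² = 1296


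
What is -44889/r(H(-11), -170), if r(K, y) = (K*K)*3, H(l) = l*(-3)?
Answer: -14963/1089 ≈ -13.740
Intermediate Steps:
H(l) = -3*l
r(K, y) = 3*K² (r(K, y) = K²*3 = 3*K²)
-44889/r(H(-11), -170) = -44889/(3*(-3*(-11))²) = -44889/(3*33²) = -44889/(3*1089) = -44889/3267 = -44889*1/3267 = -14963/1089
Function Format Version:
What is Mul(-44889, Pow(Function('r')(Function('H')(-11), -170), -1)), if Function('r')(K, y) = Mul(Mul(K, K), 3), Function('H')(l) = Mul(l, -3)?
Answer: Rational(-14963, 1089) ≈ -13.740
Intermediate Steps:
Function('H')(l) = Mul(-3, l)
Function('r')(K, y) = Mul(3, Pow(K, 2)) (Function('r')(K, y) = Mul(Pow(K, 2), 3) = Mul(3, Pow(K, 2)))
Mul(-44889, Pow(Function('r')(Function('H')(-11), -170), -1)) = Mul(-44889, Pow(Mul(3, Pow(Mul(-3, -11), 2)), -1)) = Mul(-44889, Pow(Mul(3, Pow(33, 2)), -1)) = Mul(-44889, Pow(Mul(3, 1089), -1)) = Mul(-44889, Pow(3267, -1)) = Mul(-44889, Rational(1, 3267)) = Rational(-14963, 1089)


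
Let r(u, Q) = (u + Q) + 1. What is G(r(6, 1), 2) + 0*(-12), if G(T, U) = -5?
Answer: -5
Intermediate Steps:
r(u, Q) = 1 + Q + u (r(u, Q) = (Q + u) + 1 = 1 + Q + u)
G(r(6, 1), 2) + 0*(-12) = -5 + 0*(-12) = -5 + 0 = -5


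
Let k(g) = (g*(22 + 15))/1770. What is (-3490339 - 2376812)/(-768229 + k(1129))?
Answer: 10384857270/1359723557 ≈ 7.6375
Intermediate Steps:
k(g) = 37*g/1770 (k(g) = (g*37)*(1/1770) = (37*g)*(1/1770) = 37*g/1770)
(-3490339 - 2376812)/(-768229 + k(1129)) = (-3490339 - 2376812)/(-768229 + (37/1770)*1129) = -5867151/(-768229 + 41773/1770) = -5867151/(-1359723557/1770) = -5867151*(-1770/1359723557) = 10384857270/1359723557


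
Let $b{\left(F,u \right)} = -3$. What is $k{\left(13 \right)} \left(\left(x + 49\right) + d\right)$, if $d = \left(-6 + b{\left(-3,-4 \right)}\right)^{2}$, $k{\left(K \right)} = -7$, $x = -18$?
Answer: $-784$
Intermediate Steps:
$d = 81$ ($d = \left(-6 - 3\right)^{2} = \left(-9\right)^{2} = 81$)
$k{\left(13 \right)} \left(\left(x + 49\right) + d\right) = - 7 \left(\left(-18 + 49\right) + 81\right) = - 7 \left(31 + 81\right) = \left(-7\right) 112 = -784$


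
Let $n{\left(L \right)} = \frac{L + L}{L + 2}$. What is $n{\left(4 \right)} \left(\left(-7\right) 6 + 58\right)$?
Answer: $\frac{64}{3} \approx 21.333$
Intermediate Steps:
$n{\left(L \right)} = \frac{2 L}{2 + L}$
$n{\left(4 \right)} \left(\left(-7\right) 6 + 58\right) = 2 \cdot 4 \frac{1}{2 + 4} \left(\left(-7\right) 6 + 58\right) = 2 \cdot 4 \cdot \frac{1}{6} \left(-42 + 58\right) = 2 \cdot 4 \cdot \frac{1}{6} \cdot 16 = \frac{4}{3} \cdot 16 = \frac{64}{3}$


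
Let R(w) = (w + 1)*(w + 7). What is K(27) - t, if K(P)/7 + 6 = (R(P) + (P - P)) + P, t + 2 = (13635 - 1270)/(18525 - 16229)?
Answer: 15630283/2296 ≈ 6807.6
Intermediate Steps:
t = 7773/2296 (t = -2 + (13635 - 1270)/(18525 - 16229) = -2 + 12365/2296 = 7773/2296 ≈ 3.3855)
R(w) = (1 + w)*(7 + w)
K(P) = 7 + 7*P**2 + 63*P (K(P) = -42 + 7*(((7 + P**2 + 8*P) + (P - P)) + P) = -42 + 7*(((7 + P**2 + 8*P) + 0) + P) = -42 + 7*((7 + P**2 + 8*P) + P) = -42 + 7*(7 + P**2 + 9*P) = -42 + (49 + 7*P**2 + 63*P) = 7 + 7*P**2 + 63*P)
K(27) - t = (7 + 7*27**2 + 63*27) - 1*7773/2296 = (7 + 7*729 + 1701) - 7773/2296 = (7 + 5103 + 1701) - 7773/2296 = 6811 - 7773/2296 = 15630283/2296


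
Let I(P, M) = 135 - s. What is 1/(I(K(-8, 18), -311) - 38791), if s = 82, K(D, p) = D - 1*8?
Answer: -1/38738 ≈ -2.5814e-5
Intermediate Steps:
K(D, p) = -8 + D (K(D, p) = D - 8 = -8 + D)
I(P, M) = 53 (I(P, M) = 135 - 1*82 = 135 - 82 = 53)
1/(I(K(-8, 18), -311) - 38791) = 1/(53 - 38791) = 1/(-38738) = -1/38738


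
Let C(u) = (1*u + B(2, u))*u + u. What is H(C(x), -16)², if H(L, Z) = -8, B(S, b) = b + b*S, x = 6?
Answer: 64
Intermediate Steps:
B(S, b) = b + S*b
C(u) = u + 4*u² (C(u) = (1*u + u*(1 + 2))*u + u = (u + u*3)*u + u = (u + 3*u)*u + u = (4*u)*u + u = 4*u² + u = u + 4*u²)
H(C(x), -16)² = (-8)² = 64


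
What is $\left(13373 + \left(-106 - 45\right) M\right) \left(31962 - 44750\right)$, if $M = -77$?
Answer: $-319700000$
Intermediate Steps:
$\left(13373 + \left(-106 - 45\right) M\right) \left(31962 - 44750\right) = \left(13373 + \left(-106 - 45\right) \left(-77\right)\right) \left(31962 - 44750\right) = \left(13373 - -11627\right) \left(-12788\right) = \left(13373 + 11627\right) \left(-12788\right) = 25000 \left(-12788\right) = -319700000$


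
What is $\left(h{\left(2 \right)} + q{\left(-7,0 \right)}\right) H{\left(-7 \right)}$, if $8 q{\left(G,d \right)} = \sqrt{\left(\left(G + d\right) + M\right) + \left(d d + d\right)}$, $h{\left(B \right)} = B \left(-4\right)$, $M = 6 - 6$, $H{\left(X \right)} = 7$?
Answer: $-56 + \frac{7 i \sqrt{7}}{8} \approx -56.0 + 2.315 i$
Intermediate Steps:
$M = 0$ ($M = 6 - 6 = 0$)
$h{\left(B \right)} = - 4 B$
$q{\left(G,d \right)} = \frac{\sqrt{G + d^{2} + 2 d}}{8}$ ($q{\left(G,d \right)} = \frac{\sqrt{\left(\left(G + d\right) + 0\right) + \left(d d + d\right)}}{8} = \frac{\sqrt{\left(G + d\right) + \left(d^{2} + d\right)}}{8} = \frac{\sqrt{\left(G + d\right) + \left(d + d^{2}\right)}}{8} = \frac{\sqrt{G + d^{2} + 2 d}}{8}$)
$\left(h{\left(2 \right)} + q{\left(-7,0 \right)}\right) H{\left(-7 \right)} = \left(\left(-4\right) 2 + \frac{\sqrt{-7 + 0^{2} + 2 \cdot 0}}{8}\right) 7 = \left(-8 + \frac{\sqrt{-7 + 0 + 0}}{8}\right) 7 = \left(-8 + \frac{\sqrt{-7}}{8}\right) 7 = \left(-8 + \frac{i \sqrt{7}}{8}\right) 7 = -56 + \frac{7 i \sqrt{7}}{8}$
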